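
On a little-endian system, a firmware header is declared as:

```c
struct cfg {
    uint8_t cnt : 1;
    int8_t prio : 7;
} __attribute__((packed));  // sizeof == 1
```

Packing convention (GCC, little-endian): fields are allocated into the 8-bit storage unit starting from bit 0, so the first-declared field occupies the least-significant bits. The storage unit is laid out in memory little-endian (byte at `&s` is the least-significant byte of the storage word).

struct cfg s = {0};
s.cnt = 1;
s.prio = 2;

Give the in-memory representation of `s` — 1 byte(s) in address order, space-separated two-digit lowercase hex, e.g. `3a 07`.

05

[0+:1] cnt=1 & 0x1 = 0x1; word=0x01
[1+:7] prio=2 & 0x7f = 0x2; word=0x05
word = 0x05 → little-endian bytes:
  [0]=0x05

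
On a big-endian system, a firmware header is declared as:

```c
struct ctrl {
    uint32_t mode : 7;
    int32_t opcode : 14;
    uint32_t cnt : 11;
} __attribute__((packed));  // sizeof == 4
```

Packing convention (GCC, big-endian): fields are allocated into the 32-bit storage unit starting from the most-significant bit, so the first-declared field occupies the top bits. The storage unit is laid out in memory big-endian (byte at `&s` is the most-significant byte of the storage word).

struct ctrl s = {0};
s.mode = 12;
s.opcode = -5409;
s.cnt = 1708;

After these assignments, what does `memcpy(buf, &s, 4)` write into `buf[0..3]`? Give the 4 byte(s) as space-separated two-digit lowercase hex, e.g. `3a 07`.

mode (7b) val=12 bits=0xc at bit 25: 0x18000000
opcode (14b) val=-5409 bits=0x2adf at bit 11: 0x1956f800
cnt (11b) val=1708 bits=0x6ac at bit 0: 0x1956feac
word = 0x1956feac → big-endian bytes:
  [0]=0x19  [1]=0x56  [2]=0xfe  [3]=0xac

19 56 fe ac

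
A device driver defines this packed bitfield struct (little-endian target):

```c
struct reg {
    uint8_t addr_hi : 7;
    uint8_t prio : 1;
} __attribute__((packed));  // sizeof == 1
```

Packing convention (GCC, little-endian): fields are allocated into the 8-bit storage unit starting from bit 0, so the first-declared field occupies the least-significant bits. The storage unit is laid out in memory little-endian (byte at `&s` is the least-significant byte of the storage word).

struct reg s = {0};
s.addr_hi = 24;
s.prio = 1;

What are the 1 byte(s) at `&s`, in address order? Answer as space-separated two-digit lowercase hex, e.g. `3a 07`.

98

addr_hi:7 = 24 → 0x18 << 0 → word 0x18
prio:1 = 1 → 0x1 << 7 → word 0x98
word = 0x98 → little-endian bytes:
  [0]=0x98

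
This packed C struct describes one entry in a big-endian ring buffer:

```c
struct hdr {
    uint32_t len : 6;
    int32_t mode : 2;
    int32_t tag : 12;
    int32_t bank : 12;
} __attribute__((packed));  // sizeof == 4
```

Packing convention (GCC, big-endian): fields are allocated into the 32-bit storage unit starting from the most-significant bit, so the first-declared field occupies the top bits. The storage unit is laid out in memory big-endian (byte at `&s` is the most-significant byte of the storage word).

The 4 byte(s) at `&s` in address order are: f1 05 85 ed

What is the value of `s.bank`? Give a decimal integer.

[0]=0xf1 [1]=0x05 [2]=0x85 [3]=0xed (big-endian) → word 0xf10585ed
len [26+:6] = (word>>26) & 0x3f = 60
mode [24+:2] = (word>>24) & 0x3 = 1
tag [12+:12] = (word>>12) & 0xfff = 88
bank [0+:12] = (word>>0) & 0xfff = 1517  ←
bank signed 12b, MSB=0: value = 1517

1517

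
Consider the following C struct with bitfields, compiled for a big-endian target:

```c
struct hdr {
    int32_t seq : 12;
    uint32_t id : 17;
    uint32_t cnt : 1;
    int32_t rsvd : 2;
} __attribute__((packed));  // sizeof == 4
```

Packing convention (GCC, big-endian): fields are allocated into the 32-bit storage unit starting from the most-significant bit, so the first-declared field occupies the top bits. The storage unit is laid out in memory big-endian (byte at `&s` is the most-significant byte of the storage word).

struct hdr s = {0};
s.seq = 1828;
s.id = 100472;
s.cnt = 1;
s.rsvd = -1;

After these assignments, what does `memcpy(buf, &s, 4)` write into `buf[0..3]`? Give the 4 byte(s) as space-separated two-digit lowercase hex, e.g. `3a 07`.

seq (12b) val=1828 bits=0x724 at bit 20: 0x72400000
id (17b) val=100472 bits=0x18878 at bit 3: 0x724c43c0
cnt (1b) val=1 bits=0x1 at bit 2: 0x724c43c4
rsvd (2b) val=-1 bits=0x3 at bit 0: 0x724c43c7
word = 0x724c43c7 → big-endian bytes:
  [0]=0x72  [1]=0x4c  [2]=0x43  [3]=0xc7

72 4c 43 c7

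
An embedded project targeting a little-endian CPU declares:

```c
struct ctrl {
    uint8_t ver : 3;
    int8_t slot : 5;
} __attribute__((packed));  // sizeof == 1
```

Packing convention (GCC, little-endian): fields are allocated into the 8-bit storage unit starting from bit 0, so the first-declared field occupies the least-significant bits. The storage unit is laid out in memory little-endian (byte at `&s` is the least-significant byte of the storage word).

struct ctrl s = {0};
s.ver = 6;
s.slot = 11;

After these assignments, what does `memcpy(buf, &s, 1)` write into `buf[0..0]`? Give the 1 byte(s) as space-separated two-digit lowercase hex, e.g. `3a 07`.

5e

[0+:3] ver=6 & 0x7 = 0x6; word=0x06
[3+:5] slot=11 & 0x1f = 0xb; word=0x5e
word = 0x5e → little-endian bytes:
  [0]=0x5e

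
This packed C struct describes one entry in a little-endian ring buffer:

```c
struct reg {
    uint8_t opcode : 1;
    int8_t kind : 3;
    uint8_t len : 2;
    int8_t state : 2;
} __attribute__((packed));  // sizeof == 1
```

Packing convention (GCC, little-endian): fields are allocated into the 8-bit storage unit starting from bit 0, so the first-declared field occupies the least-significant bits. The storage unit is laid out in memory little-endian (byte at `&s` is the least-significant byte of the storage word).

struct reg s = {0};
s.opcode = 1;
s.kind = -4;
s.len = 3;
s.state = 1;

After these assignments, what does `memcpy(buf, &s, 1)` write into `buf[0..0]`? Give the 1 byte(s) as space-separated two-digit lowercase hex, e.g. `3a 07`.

79

opcode:1 = 1 → 0x1 << 0 → word 0x01
kind:3 = -4 → 0x4 << 1 → word 0x09
len:2 = 3 → 0x3 << 4 → word 0x39
state:2 = 1 → 0x1 << 6 → word 0x79
word = 0x79 → little-endian bytes:
  [0]=0x79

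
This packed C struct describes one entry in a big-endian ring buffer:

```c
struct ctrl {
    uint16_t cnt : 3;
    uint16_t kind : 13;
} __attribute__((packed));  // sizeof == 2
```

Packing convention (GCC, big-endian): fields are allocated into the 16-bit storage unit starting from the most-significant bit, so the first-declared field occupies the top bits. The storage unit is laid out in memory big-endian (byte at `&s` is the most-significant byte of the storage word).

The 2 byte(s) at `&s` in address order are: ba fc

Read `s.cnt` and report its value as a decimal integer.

[0]=0xba [1]=0xfc (big-endian) → word 0xbafc
cnt:3 @ bit 13 → (0xbafc>>13)&0x7 = 0x5  ←
kind:13 @ bit 0 → (0xbafc>>0)&0x1fff = 0x1afc

5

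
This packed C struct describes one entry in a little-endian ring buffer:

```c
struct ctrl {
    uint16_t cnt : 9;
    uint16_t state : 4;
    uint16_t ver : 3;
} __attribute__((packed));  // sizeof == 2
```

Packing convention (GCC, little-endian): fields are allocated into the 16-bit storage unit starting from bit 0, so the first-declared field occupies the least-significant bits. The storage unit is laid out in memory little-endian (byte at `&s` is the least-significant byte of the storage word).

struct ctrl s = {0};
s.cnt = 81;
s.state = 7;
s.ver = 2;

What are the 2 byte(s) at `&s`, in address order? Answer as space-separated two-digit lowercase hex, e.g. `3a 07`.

51 4e

[0+:9] cnt=81 & 0x1ff = 0x51; word=0x0051
[9+:4] state=7 & 0xf = 0x7; word=0x0e51
[13+:3] ver=2 & 0x7 = 0x2; word=0x4e51
word = 0x4e51 → little-endian bytes:
  [0]=0x51  [1]=0x4e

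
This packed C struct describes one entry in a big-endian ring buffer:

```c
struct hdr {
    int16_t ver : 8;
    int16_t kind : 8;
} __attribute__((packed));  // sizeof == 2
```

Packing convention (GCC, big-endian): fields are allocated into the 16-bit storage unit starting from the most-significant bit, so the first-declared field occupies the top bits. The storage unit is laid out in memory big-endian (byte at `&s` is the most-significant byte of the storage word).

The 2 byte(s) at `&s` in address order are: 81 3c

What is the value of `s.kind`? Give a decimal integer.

60

[0]=0x81 [1]=0x3c (big-endian) → word 0x813c
ver:8 @ bit 8 → (0x813c>>8)&0xff = 0x81
kind:8 @ bit 0 → (0x813c>>0)&0xff = 0x3c  ←
kind signed 8b, MSB=0: value = 60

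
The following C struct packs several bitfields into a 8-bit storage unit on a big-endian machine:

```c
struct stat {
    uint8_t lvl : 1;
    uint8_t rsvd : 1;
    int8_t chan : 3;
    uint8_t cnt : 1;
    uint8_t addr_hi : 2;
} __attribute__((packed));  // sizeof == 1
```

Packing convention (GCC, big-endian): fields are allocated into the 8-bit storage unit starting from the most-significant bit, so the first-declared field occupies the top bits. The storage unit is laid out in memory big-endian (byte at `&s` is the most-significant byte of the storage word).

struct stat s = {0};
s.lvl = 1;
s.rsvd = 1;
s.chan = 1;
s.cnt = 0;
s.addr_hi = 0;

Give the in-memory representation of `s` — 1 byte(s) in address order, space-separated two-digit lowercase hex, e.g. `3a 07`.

[7+:1] lvl=1 & 0x1 = 0x1; word=0x80
[6+:1] rsvd=1 & 0x1 = 0x1; word=0xc0
[3+:3] chan=1 & 0x7 = 0x1; word=0xc8
[2+:1] cnt=0 & 0x1 = 0x0; word=0xc8
[0+:2] addr_hi=0 & 0x3 = 0x0; word=0xc8
word = 0xc8 → big-endian bytes:
  [0]=0xc8

c8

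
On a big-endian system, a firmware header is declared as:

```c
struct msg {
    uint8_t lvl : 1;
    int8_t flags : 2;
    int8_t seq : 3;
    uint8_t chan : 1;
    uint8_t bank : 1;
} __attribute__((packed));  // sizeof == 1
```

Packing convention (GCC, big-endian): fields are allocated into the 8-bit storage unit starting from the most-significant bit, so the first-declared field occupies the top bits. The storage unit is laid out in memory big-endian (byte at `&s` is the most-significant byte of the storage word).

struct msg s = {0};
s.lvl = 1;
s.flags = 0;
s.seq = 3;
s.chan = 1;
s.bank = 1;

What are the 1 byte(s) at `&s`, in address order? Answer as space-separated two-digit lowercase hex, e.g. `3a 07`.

8f

lvl (1b) val=1 bits=0x1 at bit 7: 0x80
flags (2b) val=0 bits=0x0 at bit 5: 0x80
seq (3b) val=3 bits=0x3 at bit 2: 0x8c
chan (1b) val=1 bits=0x1 at bit 1: 0x8e
bank (1b) val=1 bits=0x1 at bit 0: 0x8f
word = 0x8f → big-endian bytes:
  [0]=0x8f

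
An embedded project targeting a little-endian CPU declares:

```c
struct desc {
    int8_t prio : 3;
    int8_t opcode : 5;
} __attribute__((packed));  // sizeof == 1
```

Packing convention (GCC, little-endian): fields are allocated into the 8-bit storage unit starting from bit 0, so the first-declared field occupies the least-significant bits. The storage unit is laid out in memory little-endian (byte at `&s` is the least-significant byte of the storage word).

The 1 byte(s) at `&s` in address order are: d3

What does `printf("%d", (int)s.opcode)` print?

[0]=0xd3 (little-endian) → word 0xd3
prio:3 @ bit 0 → (0xd3>>0)&0x7 = 0x3
opcode:5 @ bit 3 → (0xd3>>3)&0x1f = 0x1a  ←
opcode signed 5b, MSB=1: 26 - 32 = -6

-6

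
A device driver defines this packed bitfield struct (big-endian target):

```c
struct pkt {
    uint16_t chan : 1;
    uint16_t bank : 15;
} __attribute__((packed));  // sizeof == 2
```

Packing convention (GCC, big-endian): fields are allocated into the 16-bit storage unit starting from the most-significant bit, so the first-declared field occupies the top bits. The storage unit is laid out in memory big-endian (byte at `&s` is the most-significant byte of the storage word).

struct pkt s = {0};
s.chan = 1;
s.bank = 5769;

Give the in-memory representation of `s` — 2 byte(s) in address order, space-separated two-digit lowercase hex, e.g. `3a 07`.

96 89

[15+:1] chan=1 & 0x1 = 0x1; word=0x8000
[0+:15] bank=5769 & 0x7fff = 0x1689; word=0x9689
word = 0x9689 → big-endian bytes:
  [0]=0x96  [1]=0x89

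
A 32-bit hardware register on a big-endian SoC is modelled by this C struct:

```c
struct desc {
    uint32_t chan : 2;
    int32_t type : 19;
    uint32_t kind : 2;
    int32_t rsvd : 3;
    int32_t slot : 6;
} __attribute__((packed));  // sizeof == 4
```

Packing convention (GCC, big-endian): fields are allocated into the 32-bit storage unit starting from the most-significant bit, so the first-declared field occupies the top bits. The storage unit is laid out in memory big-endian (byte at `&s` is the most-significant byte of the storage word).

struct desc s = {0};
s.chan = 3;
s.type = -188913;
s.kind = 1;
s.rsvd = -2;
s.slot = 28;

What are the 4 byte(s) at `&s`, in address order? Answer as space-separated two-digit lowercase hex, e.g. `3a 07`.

e8 f0 7b 9c

[30+:2] chan=3 & 0x3 = 0x3; word=0xc0000000
[11+:19] type=-188913 & 0x7ffff = 0x51e0f; word=0xe8f07800
[9+:2] kind=1 & 0x3 = 0x1; word=0xe8f07a00
[6+:3] rsvd=-2 & 0x7 = 0x6; word=0xe8f07b80
[0+:6] slot=28 & 0x3f = 0x1c; word=0xe8f07b9c
word = 0xe8f07b9c → big-endian bytes:
  [0]=0xe8  [1]=0xf0  [2]=0x7b  [3]=0x9c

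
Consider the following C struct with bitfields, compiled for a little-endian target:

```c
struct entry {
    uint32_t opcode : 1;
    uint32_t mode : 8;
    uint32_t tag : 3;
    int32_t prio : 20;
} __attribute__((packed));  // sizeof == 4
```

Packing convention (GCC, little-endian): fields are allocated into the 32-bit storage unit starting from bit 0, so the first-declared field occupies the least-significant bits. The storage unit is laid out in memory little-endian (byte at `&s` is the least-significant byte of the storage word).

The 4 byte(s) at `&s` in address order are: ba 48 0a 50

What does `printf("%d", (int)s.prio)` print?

[0]=0xba [1]=0x48 [2]=0x0a [3]=0x50 (little-endian) → word 0x500a48ba
opcode:1 @ bit 0 → (0x500a48ba>>0)&0x1 = 0x0
mode:8 @ bit 1 → (0x500a48ba>>1)&0xff = 0x5d
tag:3 @ bit 9 → (0x500a48ba>>9)&0x7 = 0x4
prio:20 @ bit 12 → (0x500a48ba>>12)&0xfffff = 0x500a4  ←
prio signed 20b, MSB=0: value = 327844

327844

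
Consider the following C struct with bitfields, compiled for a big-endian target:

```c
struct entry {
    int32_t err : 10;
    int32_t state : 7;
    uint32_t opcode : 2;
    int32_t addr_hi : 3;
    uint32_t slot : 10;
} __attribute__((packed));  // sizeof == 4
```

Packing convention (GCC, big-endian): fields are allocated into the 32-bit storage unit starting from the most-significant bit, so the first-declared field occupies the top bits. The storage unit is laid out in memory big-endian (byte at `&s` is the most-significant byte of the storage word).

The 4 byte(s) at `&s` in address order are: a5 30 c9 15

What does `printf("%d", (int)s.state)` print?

-31

[0]=0xa5 [1]=0x30 [2]=0xc9 [3]=0x15 (big-endian) → word 0xa530c915
err:10 @ bit 22 → (0xa530c915>>22)&0x3ff = 0x294
state:7 @ bit 15 → (0xa530c915>>15)&0x7f = 0x61  ←
opcode:2 @ bit 13 → (0xa530c915>>13)&0x3 = 0x2
addr_hi:3 @ bit 10 → (0xa530c915>>10)&0x7 = 0x2
slot:10 @ bit 0 → (0xa530c915>>0)&0x3ff = 0x115
state signed 7b, MSB=1: 97 - 128 = -31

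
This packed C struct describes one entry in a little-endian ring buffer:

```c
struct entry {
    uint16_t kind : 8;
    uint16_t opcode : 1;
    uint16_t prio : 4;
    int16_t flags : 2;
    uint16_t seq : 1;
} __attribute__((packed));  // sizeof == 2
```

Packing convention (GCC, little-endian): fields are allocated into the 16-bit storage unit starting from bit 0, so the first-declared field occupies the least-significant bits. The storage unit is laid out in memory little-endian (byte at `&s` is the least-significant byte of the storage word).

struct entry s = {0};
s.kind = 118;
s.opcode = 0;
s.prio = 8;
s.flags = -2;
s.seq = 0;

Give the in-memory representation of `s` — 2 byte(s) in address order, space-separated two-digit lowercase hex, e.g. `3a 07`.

76 50

kind (8b) val=118 bits=0x76 at bit 0: 0x0076
opcode (1b) val=0 bits=0x0 at bit 8: 0x0076
prio (4b) val=8 bits=0x8 at bit 9: 0x1076
flags (2b) val=-2 bits=0x2 at bit 13: 0x5076
seq (1b) val=0 bits=0x0 at bit 15: 0x5076
word = 0x5076 → little-endian bytes:
  [0]=0x76  [1]=0x50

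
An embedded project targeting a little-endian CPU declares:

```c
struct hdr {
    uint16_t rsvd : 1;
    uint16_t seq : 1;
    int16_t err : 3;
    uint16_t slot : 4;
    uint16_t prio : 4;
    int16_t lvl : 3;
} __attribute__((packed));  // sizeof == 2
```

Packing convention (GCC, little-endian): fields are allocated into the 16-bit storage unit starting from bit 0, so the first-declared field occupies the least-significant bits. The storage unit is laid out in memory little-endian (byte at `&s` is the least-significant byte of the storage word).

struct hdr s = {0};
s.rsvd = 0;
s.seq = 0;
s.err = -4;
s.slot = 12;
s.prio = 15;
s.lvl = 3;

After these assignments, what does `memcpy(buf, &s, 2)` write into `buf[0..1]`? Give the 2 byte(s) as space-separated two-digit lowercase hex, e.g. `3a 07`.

[0+:1] rsvd=0 & 0x1 = 0x0; word=0x0000
[1+:1] seq=0 & 0x1 = 0x0; word=0x0000
[2+:3] err=-4 & 0x7 = 0x4; word=0x0010
[5+:4] slot=12 & 0xf = 0xc; word=0x0190
[9+:4] prio=15 & 0xf = 0xf; word=0x1f90
[13+:3] lvl=3 & 0x7 = 0x3; word=0x7f90
word = 0x7f90 → little-endian bytes:
  [0]=0x90  [1]=0x7f

90 7f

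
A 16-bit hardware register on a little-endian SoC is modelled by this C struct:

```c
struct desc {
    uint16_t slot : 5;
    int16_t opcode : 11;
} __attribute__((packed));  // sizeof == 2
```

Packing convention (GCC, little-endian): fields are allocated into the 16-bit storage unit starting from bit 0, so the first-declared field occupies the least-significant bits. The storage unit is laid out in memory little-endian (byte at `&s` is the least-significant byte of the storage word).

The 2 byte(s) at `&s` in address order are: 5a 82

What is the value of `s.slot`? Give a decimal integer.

26

[0]=0x5a [1]=0x82 (little-endian) → word 0x825a
slot:5 @ bit 0 → (0x825a>>0)&0x1f = 0x1a  ←
opcode:11 @ bit 5 → (0x825a>>5)&0x7ff = 0x412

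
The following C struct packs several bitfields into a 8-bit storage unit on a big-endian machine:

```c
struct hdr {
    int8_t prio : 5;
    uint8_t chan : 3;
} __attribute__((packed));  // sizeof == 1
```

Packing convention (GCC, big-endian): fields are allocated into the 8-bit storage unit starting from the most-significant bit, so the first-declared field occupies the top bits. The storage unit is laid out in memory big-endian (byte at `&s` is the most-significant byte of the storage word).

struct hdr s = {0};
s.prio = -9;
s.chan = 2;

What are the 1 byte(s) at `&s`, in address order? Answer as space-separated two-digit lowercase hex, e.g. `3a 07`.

ba

prio:5 = -9 → 0x17 << 3 → word 0xb8
chan:3 = 2 → 0x2 << 0 → word 0xba
word = 0xba → big-endian bytes:
  [0]=0xba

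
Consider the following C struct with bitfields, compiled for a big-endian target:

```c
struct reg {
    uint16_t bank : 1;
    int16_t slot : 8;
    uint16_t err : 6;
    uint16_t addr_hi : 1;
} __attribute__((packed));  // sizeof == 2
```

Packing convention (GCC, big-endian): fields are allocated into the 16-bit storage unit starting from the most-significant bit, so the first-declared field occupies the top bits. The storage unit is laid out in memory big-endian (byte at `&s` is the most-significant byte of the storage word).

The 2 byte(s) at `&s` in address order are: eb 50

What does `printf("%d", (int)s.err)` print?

40

[0]=0xeb [1]=0x50 (big-endian) → word 0xeb50
bank [15+:1] = (word>>15) & 0x1 = 1
slot [7+:8] = (word>>7) & 0xff = 214
err [1+:6] = (word>>1) & 0x3f = 40  ←
addr_hi [0+:1] = (word>>0) & 0x1 = 0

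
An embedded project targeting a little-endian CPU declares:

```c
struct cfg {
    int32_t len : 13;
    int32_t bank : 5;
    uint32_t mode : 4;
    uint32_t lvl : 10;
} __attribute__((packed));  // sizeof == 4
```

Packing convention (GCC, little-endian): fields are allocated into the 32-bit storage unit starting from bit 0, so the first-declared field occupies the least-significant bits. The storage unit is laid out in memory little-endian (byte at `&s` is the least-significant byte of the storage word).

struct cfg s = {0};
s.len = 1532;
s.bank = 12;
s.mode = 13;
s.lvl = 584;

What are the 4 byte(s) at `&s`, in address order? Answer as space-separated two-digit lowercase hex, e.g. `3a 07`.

fc 85 35 92

[0+:13] len=1532 & 0x1fff = 0x5fc; word=0x000005fc
[13+:5] bank=12 & 0x1f = 0xc; word=0x000185fc
[18+:4] mode=13 & 0xf = 0xd; word=0x003585fc
[22+:10] lvl=584 & 0x3ff = 0x248; word=0x923585fc
word = 0x923585fc → little-endian bytes:
  [0]=0xfc  [1]=0x85  [2]=0x35  [3]=0x92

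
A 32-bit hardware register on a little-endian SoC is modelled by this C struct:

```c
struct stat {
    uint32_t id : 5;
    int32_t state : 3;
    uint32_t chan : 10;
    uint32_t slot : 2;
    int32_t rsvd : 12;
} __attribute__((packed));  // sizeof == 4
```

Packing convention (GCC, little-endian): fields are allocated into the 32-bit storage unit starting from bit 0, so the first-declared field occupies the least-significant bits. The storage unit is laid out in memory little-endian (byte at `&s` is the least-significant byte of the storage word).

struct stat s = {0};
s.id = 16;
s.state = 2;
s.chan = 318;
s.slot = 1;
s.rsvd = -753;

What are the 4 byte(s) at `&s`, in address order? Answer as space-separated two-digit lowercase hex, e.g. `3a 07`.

50 3e f5 d0

[0+:5] id=16 & 0x1f = 0x10; word=0x00000010
[5+:3] state=2 & 0x7 = 0x2; word=0x00000050
[8+:10] chan=318 & 0x3ff = 0x13e; word=0x00013e50
[18+:2] slot=1 & 0x3 = 0x1; word=0x00053e50
[20+:12] rsvd=-753 & 0xfff = 0xd0f; word=0xd0f53e50
word = 0xd0f53e50 → little-endian bytes:
  [0]=0x50  [1]=0x3e  [2]=0xf5  [3]=0xd0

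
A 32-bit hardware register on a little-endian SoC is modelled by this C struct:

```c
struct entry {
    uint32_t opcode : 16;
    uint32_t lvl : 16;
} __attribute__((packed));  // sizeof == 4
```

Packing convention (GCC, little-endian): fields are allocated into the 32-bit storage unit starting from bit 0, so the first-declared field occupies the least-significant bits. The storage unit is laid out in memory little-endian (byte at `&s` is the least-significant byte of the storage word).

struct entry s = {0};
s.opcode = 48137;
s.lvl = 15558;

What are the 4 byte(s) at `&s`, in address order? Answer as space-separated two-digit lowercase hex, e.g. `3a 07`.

opcode (16b) val=48137 bits=0xbc09 at bit 0: 0x0000bc09
lvl (16b) val=15558 bits=0x3cc6 at bit 16: 0x3cc6bc09
word = 0x3cc6bc09 → little-endian bytes:
  [0]=0x09  [1]=0xbc  [2]=0xc6  [3]=0x3c

09 bc c6 3c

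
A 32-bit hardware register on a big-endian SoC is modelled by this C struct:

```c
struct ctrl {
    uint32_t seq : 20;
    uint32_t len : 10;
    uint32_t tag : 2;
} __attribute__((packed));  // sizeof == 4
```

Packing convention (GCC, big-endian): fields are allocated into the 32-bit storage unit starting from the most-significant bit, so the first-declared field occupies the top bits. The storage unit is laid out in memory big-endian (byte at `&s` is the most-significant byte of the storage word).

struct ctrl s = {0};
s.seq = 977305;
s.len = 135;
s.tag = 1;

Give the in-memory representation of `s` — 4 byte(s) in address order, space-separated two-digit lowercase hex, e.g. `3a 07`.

ee 99 92 1d

seq (20b) val=977305 bits=0xee999 at bit 12: 0xee999000
len (10b) val=135 bits=0x87 at bit 2: 0xee99921c
tag (2b) val=1 bits=0x1 at bit 0: 0xee99921d
word = 0xee99921d → big-endian bytes:
  [0]=0xee  [1]=0x99  [2]=0x92  [3]=0x1d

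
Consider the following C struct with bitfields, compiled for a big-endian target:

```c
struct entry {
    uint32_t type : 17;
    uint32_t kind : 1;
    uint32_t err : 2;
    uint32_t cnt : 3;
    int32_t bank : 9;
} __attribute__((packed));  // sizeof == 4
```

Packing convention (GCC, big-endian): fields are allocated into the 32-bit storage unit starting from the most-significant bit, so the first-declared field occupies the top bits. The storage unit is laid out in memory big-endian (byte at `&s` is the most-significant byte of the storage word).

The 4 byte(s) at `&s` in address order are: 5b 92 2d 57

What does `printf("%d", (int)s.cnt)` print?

[0]=0x5b [1]=0x92 [2]=0x2d [3]=0x57 (big-endian) → word 0x5b922d57
type:17 @ bit 15 → (0x5b922d57>>15)&0x1ffff = 0xb724
kind:1 @ bit 14 → (0x5b922d57>>14)&0x1 = 0x0
err:2 @ bit 12 → (0x5b922d57>>12)&0x3 = 0x2
cnt:3 @ bit 9 → (0x5b922d57>>9)&0x7 = 0x6  ←
bank:9 @ bit 0 → (0x5b922d57>>0)&0x1ff = 0x157

6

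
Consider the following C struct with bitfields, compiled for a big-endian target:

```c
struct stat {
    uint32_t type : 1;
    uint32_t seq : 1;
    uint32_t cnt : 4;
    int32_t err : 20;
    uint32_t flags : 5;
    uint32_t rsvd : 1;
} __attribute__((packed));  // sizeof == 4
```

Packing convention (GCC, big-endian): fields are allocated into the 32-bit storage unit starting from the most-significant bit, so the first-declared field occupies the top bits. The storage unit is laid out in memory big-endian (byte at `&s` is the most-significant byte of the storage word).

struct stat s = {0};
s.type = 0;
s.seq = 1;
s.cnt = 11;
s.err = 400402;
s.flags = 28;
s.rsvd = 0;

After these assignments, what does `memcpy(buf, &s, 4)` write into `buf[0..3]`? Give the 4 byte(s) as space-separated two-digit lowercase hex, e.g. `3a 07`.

[31+:1] type=0 & 0x1 = 0x0; word=0x00000000
[30+:1] seq=1 & 0x1 = 0x1; word=0x40000000
[26+:4] cnt=11 & 0xf = 0xb; word=0x6c000000
[6+:20] err=400402 & 0xfffff = 0x61c12; word=0x6d870480
[1+:5] flags=28 & 0x1f = 0x1c; word=0x6d8704b8
[0+:1] rsvd=0 & 0x1 = 0x0; word=0x6d8704b8
word = 0x6d8704b8 → big-endian bytes:
  [0]=0x6d  [1]=0x87  [2]=0x04  [3]=0xb8

6d 87 04 b8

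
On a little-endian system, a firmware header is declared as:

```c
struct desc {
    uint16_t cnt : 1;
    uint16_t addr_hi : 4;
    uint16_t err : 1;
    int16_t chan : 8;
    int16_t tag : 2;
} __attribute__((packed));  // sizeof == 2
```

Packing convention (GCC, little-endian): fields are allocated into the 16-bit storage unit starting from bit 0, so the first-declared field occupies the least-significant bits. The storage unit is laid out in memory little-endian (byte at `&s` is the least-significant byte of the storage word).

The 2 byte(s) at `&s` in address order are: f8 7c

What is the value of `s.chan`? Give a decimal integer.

[0]=0xf8 [1]=0x7c (little-endian) → word 0x7cf8
cnt:1 @ bit 0 → (0x7cf8>>0)&0x1 = 0x0
addr_hi:4 @ bit 1 → (0x7cf8>>1)&0xf = 0xc
err:1 @ bit 5 → (0x7cf8>>5)&0x1 = 0x1
chan:8 @ bit 6 → (0x7cf8>>6)&0xff = 0xf3  ←
tag:2 @ bit 14 → (0x7cf8>>14)&0x3 = 0x1
chan signed 8b, MSB=1: 243 - 256 = -13

-13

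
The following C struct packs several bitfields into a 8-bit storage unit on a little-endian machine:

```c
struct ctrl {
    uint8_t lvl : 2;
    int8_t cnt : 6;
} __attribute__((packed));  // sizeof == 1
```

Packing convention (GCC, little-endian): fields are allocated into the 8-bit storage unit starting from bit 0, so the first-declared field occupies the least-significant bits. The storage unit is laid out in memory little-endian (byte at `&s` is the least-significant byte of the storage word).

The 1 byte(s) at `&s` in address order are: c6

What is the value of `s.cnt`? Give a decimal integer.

-15

[0]=0xc6 (little-endian) → word 0xc6
lvl:2 @ bit 0 → (0xc6>>0)&0x3 = 0x2
cnt:6 @ bit 2 → (0xc6>>2)&0x3f = 0x31  ←
cnt signed 6b, MSB=1: 49 - 64 = -15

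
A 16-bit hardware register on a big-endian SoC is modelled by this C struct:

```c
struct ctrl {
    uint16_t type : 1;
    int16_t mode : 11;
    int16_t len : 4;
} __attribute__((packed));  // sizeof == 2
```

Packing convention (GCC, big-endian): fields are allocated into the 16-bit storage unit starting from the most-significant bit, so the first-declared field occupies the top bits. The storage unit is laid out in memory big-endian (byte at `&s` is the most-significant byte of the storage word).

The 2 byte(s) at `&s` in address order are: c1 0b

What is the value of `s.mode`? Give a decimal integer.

-1008

[0]=0xc1 [1]=0x0b (big-endian) → word 0xc10b
type [15+:1] = (word>>15) & 0x1 = 1
mode [4+:11] = (word>>4) & 0x7ff = 1040  ←
len [0+:4] = (word>>0) & 0xf = 11
mode signed 11b, MSB=1: 1040 - 2048 = -1008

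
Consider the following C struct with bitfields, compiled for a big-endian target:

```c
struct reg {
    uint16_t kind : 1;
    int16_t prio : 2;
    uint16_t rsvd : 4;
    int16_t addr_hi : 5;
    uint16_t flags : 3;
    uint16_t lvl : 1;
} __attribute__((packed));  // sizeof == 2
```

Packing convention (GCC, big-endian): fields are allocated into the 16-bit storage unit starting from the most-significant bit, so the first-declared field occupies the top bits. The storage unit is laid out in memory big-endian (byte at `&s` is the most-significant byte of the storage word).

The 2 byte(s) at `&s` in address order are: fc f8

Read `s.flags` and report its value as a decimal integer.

[0]=0xfc [1]=0xf8 (big-endian) → word 0xfcf8
kind [15+:1] = (word>>15) & 0x1 = 1
prio [13+:2] = (word>>13) & 0x3 = 3
rsvd [9+:4] = (word>>9) & 0xf = 14
addr_hi [4+:5] = (word>>4) & 0x1f = 15
flags [1+:3] = (word>>1) & 0x7 = 4  ←
lvl [0+:1] = (word>>0) & 0x1 = 0

4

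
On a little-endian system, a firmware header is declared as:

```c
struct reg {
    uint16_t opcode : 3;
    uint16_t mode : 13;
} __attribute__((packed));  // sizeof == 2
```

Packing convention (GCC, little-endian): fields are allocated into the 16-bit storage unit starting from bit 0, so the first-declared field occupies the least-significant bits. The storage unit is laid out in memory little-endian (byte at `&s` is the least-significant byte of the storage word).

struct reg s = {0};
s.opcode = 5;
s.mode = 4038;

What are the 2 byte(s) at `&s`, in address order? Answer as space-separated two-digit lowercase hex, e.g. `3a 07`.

35 7e

opcode:3 = 5 → 0x5 << 0 → word 0x0005
mode:13 = 4038 → 0xfc6 << 3 → word 0x7e35
word = 0x7e35 → little-endian bytes:
  [0]=0x35  [1]=0x7e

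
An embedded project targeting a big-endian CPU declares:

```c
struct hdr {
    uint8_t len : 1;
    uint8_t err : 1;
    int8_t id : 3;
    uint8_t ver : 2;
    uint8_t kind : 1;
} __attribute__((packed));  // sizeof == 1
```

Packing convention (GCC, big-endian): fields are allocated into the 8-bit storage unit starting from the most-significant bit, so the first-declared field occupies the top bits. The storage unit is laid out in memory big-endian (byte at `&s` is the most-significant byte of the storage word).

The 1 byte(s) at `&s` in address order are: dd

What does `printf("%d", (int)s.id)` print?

[0]=0xdd (big-endian) → word 0xdd
len [7+:1] = (word>>7) & 0x1 = 1
err [6+:1] = (word>>6) & 0x1 = 1
id [3+:3] = (word>>3) & 0x7 = 3  ←
ver [1+:2] = (word>>1) & 0x3 = 2
kind [0+:1] = (word>>0) & 0x1 = 1
id signed 3b, MSB=0: value = 3

3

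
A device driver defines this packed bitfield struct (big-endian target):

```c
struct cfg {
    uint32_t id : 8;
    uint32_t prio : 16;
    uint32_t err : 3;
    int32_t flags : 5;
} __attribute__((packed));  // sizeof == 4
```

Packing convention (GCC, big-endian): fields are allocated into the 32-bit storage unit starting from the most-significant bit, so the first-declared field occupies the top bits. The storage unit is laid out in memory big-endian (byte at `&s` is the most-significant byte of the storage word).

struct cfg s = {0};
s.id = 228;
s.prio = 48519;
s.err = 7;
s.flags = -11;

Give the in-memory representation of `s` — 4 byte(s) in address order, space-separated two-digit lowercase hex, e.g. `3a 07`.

[24+:8] id=228 & 0xff = 0xe4; word=0xe4000000
[8+:16] prio=48519 & 0xffff = 0xbd87; word=0xe4bd8700
[5+:3] err=7 & 0x7 = 0x7; word=0xe4bd87e0
[0+:5] flags=-11 & 0x1f = 0x15; word=0xe4bd87f5
word = 0xe4bd87f5 → big-endian bytes:
  [0]=0xe4  [1]=0xbd  [2]=0x87  [3]=0xf5

e4 bd 87 f5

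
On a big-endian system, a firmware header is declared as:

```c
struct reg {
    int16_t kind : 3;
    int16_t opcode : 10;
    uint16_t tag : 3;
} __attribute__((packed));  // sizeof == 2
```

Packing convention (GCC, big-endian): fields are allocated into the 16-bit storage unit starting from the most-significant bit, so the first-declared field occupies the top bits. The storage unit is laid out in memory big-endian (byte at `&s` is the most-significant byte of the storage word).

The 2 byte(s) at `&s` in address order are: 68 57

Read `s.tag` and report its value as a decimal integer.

[0]=0x68 [1]=0x57 (big-endian) → word 0x6857
kind [13+:3] = (word>>13) & 0x7 = 3
opcode [3+:10] = (word>>3) & 0x3ff = 266
tag [0+:3] = (word>>0) & 0x7 = 7  ←

7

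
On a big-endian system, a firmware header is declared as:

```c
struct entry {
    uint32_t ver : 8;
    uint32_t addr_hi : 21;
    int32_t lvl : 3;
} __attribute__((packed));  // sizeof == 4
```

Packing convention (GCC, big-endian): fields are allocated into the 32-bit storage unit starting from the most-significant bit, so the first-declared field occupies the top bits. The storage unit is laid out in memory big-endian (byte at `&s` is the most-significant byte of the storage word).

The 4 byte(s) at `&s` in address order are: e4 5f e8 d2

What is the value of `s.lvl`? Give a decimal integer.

[0]=0xe4 [1]=0x5f [2]=0xe8 [3]=0xd2 (big-endian) → word 0xe45fe8d2
ver:8 @ bit 24 → (0xe45fe8d2>>24)&0xff = 0xe4
addr_hi:21 @ bit 3 → (0xe45fe8d2>>3)&0x1fffff = 0xbfd1a
lvl:3 @ bit 0 → (0xe45fe8d2>>0)&0x7 = 0x2  ←
lvl signed 3b, MSB=0: value = 2

2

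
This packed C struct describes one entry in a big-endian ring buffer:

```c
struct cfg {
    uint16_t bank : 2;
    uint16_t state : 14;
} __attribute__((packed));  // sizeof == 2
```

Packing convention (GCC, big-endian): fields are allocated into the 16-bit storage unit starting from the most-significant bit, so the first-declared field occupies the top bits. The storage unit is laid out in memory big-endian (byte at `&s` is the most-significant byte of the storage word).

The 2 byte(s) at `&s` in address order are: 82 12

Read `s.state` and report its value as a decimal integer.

[0]=0x82 [1]=0x12 (big-endian) → word 0x8212
bank [14+:2] = (word>>14) & 0x3 = 2
state [0+:14] = (word>>0) & 0x3fff = 530  ←

530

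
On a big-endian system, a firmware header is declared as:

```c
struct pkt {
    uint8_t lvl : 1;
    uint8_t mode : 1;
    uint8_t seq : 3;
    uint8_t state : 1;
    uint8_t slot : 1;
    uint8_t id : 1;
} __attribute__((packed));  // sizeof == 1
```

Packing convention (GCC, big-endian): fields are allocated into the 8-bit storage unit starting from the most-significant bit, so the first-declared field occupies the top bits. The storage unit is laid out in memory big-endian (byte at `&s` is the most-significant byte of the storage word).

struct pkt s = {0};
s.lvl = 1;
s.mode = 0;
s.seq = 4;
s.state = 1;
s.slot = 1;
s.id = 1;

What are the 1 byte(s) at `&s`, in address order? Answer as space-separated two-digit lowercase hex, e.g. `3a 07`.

a7

[7+:1] lvl=1 & 0x1 = 0x1; word=0x80
[6+:1] mode=0 & 0x1 = 0x0; word=0x80
[3+:3] seq=4 & 0x7 = 0x4; word=0xa0
[2+:1] state=1 & 0x1 = 0x1; word=0xa4
[1+:1] slot=1 & 0x1 = 0x1; word=0xa6
[0+:1] id=1 & 0x1 = 0x1; word=0xa7
word = 0xa7 → big-endian bytes:
  [0]=0xa7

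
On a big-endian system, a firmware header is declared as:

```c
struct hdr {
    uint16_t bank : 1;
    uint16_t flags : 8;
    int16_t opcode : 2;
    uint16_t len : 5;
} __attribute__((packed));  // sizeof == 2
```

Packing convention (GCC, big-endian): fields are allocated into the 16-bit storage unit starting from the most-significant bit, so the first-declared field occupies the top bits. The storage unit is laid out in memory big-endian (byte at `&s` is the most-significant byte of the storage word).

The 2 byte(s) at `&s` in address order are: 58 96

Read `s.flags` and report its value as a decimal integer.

177

[0]=0x58 [1]=0x96 (big-endian) → word 0x5896
bank [15+:1] = (word>>15) & 0x1 = 0
flags [7+:8] = (word>>7) & 0xff = 177  ←
opcode [5+:2] = (word>>5) & 0x3 = 0
len [0+:5] = (word>>0) & 0x1f = 22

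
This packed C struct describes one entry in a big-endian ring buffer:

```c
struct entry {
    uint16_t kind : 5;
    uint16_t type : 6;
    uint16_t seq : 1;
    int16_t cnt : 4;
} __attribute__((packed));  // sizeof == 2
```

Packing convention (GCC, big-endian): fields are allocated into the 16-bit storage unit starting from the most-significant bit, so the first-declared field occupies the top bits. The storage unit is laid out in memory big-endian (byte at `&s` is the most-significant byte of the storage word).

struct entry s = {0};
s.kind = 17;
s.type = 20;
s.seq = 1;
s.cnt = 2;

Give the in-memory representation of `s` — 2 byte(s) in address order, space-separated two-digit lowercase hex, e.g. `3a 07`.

8a 92

kind (5b) val=17 bits=0x11 at bit 11: 0x8800
type (6b) val=20 bits=0x14 at bit 5: 0x8a80
seq (1b) val=1 bits=0x1 at bit 4: 0x8a90
cnt (4b) val=2 bits=0x2 at bit 0: 0x8a92
word = 0x8a92 → big-endian bytes:
  [0]=0x8a  [1]=0x92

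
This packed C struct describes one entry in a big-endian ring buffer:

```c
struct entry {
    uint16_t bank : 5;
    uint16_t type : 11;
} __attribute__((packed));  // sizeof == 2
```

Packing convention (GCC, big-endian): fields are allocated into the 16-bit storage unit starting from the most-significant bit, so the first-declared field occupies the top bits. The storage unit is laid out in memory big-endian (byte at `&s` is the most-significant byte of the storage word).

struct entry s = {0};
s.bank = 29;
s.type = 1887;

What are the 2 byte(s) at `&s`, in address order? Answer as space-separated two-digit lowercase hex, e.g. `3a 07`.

ef 5f

bank (5b) val=29 bits=0x1d at bit 11: 0xe800
type (11b) val=1887 bits=0x75f at bit 0: 0xef5f
word = 0xef5f → big-endian bytes:
  [0]=0xef  [1]=0x5f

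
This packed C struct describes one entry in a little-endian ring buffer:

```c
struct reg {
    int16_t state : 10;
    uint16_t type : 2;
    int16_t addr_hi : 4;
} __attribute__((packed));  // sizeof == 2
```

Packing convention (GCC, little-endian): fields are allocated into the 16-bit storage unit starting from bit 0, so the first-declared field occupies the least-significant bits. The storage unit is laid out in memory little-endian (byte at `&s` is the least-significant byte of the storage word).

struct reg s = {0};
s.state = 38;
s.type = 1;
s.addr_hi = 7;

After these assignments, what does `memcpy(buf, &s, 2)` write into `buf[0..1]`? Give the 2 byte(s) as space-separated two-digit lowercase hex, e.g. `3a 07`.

[0+:10] state=38 & 0x3ff = 0x26; word=0x0026
[10+:2] type=1 & 0x3 = 0x1; word=0x0426
[12+:4] addr_hi=7 & 0xf = 0x7; word=0x7426
word = 0x7426 → little-endian bytes:
  [0]=0x26  [1]=0x74

26 74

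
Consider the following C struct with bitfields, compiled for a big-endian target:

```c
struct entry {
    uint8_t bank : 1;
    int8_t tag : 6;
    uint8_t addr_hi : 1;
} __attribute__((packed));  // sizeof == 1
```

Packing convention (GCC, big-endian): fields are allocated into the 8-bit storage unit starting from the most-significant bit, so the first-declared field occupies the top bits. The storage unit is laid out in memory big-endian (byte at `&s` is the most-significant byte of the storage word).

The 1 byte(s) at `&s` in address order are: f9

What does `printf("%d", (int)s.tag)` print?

[0]=0xf9 (big-endian) → word 0xf9
bank:1 @ bit 7 → (0xf9>>7)&0x1 = 0x1
tag:6 @ bit 1 → (0xf9>>1)&0x3f = 0x3c  ←
addr_hi:1 @ bit 0 → (0xf9>>0)&0x1 = 0x1
tag signed 6b, MSB=1: 60 - 64 = -4

-4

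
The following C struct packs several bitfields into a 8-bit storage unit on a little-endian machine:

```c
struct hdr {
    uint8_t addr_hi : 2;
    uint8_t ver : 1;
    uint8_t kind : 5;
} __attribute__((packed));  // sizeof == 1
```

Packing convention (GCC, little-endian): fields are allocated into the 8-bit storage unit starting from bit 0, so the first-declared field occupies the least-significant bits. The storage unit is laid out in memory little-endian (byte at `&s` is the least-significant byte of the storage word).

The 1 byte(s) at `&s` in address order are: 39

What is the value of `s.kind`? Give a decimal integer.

7

[0]=0x39 (little-endian) → word 0x39
addr_hi:2 @ bit 0 → (0x39>>0)&0x3 = 0x1
ver:1 @ bit 2 → (0x39>>2)&0x1 = 0x0
kind:5 @ bit 3 → (0x39>>3)&0x1f = 0x7  ←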